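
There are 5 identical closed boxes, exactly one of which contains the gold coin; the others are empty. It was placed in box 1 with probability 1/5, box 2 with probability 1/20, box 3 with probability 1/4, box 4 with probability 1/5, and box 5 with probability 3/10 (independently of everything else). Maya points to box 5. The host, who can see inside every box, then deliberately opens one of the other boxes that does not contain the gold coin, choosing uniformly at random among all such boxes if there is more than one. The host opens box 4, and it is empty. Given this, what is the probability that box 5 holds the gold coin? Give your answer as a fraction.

Condition on the true location of the gold coin.
If it is in box 1 (prior 1/5): the host has 3 equally likely choices, so probability 1/3; weight (1/5)·(1/3) = 1/15.
If it is in box 2 (prior 1/20): the host has 3 equally likely choices, so probability 1/3; weight (1/20)·(1/3) = 1/60.
If it is in box 3 (prior 1/4): the host has 3 equally likely choices, so probability 1/3; weight (1/4)·(1/3) = 1/12.
If it is in box 4 (prior 1/5): the host opened box 4, so this case is ruled out; weight (1/5)·0 = 0.
If it is in box 5 (prior 3/10): the host has 4 equally likely choices, so probability 1/4; weight (3/10)·(1/4) = 3/40.
The weights sum to 29/120.
So P(the gold coin in box 5 | the host opened box 4) = (3/40) / (29/120) = 9/29.

9/29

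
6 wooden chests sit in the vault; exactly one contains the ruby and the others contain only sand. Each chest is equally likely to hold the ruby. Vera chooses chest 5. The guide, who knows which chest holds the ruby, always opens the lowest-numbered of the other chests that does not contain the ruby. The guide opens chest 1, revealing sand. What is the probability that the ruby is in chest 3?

Apply Bayes' rule, conditioning on where the ruby actually is.
If it is in chest 1 (prior 1/6): the guide opened chest 1, so this case is ruled out; weight (1/6)·0 = 0.
If it is in any of chests 2, 3, 4, 5, and 6 (prior 1/6 each): chest 1 is the lowest-numbered option available, probability 1; weight (1/6)·1 = 1/6 each.
The weights sum to 5/6.
So P(the ruby in chest 3 | the guide opened chest 1) = (1/6) / (5/6) = 1/5.

1/5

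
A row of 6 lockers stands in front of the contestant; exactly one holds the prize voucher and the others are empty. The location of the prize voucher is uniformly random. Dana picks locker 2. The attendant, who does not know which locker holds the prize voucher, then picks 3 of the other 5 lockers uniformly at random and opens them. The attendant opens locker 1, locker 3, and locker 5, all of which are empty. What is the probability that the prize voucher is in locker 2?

Because the attendant chose which lockers to open without knowing where the prize voucher is, the choice is independent of the prize location. Learning that none of the 3 opened lockers holds the prize voucher simply rules out those 3 locations and leaves the remaining 3 lockers still equally likely by symmetry.
So P(the prize voucher in locker 2) = 1/3.

1/3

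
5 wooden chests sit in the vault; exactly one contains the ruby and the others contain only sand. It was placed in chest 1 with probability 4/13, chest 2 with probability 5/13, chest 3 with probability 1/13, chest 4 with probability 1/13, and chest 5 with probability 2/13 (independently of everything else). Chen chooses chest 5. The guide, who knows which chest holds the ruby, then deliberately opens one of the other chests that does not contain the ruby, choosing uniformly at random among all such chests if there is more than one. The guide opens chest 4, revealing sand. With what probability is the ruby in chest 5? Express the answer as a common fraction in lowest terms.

3/23

Consider each possible location of the ruby in turn.
If it is in chest 1 (prior 4/13): the guide has 3 equally likely choices, so probability 1/3; weight (4/13)·(1/3) = 4/39.
If it is in chest 2 (prior 5/13): the guide has 3 equally likely choices, so probability 1/3; weight (5/13)·(1/3) = 5/39.
If it is in chest 3 (prior 1/13): the guide has 3 equally likely choices, so probability 1/3; weight (1/13)·(1/3) = 1/39.
If it is in chest 4 (prior 1/13): the guide opened chest 4, so this case is ruled out; weight (1/13)·0 = 0.
If it is in chest 5 (prior 2/13): the guide has 4 equally likely choices, so probability 1/4; weight (2/13)·(1/4) = 1/26.
The weights sum to 23/78.
So P(the ruby in chest 5 | the guide opened chest 4) = (1/26) / (23/78) = 3/23.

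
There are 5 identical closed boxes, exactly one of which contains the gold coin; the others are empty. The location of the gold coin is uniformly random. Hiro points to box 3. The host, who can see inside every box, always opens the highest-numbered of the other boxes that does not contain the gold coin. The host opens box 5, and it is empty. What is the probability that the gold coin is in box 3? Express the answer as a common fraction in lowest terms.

1/4

Condition on the true location of the gold coin.
If it is in any of boxes 1, 2, 3, and 4 (prior 1/5 each): box 5 is the highest-numbered option available, probability 1; weight (1/5)·1 = 1/5 each.
If it is in box 5 (prior 1/5): the host opened box 5, so this case is ruled out; weight (1/5)·0 = 0.
The weights sum to 4/5.
So P(the gold coin in box 3 | the host opened box 5) = (1/5) / (4/5) = 1/4.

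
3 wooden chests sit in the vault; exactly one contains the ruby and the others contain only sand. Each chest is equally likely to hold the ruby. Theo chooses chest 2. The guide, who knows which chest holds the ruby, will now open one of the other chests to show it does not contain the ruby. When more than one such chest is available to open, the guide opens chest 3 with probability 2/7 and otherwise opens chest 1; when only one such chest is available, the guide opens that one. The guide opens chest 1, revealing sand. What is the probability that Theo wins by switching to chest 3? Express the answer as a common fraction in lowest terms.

7/12

Consider each possible location of the ruby in turn.
If it is in chest 1 (prior 1/3): the guide opened chest 1, so this case is ruled out; weight (1/3)·0 = 0.
If it is in chest 2 (prior 1/3): chest 3 is available but not opened, probability 5/7; weight (1/3)·(5/7) = 5/21.
If it is in chest 3 (prior 1/3): only chest 1 is available, probability 1; weight (1/3)·1 = 1/3.
The weights sum to 4/7.
So P(the ruby in chest 3 | the guide opened chest 1) = (1/3) / (4/7) = 7/12.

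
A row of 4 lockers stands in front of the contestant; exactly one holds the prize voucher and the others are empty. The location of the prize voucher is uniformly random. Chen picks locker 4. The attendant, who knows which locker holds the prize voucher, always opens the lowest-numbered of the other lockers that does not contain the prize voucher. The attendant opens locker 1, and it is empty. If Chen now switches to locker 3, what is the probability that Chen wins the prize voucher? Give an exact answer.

Apply Bayes' rule, conditioning on where the prize voucher actually is.
If it is in locker 1 (prior 1/4): the attendant opened locker 1, so this case is ruled out; weight (1/4)·0 = 0.
If it is in any of lockers 2, 3, and 4 (prior 1/4 each): locker 1 is the lowest-numbered option available, probability 1; weight (1/4)·1 = 1/4 each.
The weights sum to 3/4.
So P(the prize voucher in locker 3 | the attendant opened locker 1) = (1/4) / (3/4) = 1/3.

1/3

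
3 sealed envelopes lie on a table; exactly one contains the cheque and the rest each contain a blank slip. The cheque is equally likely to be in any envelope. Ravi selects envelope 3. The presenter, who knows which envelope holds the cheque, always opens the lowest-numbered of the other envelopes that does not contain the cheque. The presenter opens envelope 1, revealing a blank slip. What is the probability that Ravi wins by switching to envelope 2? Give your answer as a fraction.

1/2

Apply Bayes' rule, conditioning on where the cheque actually is.
If it is in envelope 1 (prior 1/3): the presenter opened envelope 1, so this case is ruled out; weight (1/3)·0 = 0.
If it is in either of envelopes 2 and 3 (prior 1/3 each): envelope 1 is the lowest-numbered option available, probability 1; weight (1/3)·1 = 1/3 each.
The weights sum to 2/3.
So P(the cheque in envelope 2 | the presenter opened envelope 1) = (1/3) / (2/3) = 1/2.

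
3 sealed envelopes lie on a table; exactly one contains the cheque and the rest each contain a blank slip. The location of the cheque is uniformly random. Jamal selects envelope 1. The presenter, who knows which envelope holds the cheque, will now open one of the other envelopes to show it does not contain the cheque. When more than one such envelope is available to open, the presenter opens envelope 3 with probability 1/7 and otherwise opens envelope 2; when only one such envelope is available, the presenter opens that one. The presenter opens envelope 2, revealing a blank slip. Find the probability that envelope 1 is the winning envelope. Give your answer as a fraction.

6/13

Consider each possible location of the cheque in turn.
If it is in envelope 1 (prior 1/3): envelope 3 is available but not opened, probability 6/7; weight (1/3)·(6/7) = 2/7.
If it is in envelope 2 (prior 1/3): the presenter opened envelope 2, so this case is ruled out; weight (1/3)·0 = 0.
If it is in envelope 3 (prior 1/3): only envelope 2 is available, probability 1; weight (1/3)·1 = 1/3.
The weights sum to 13/21.
So P(the cheque in envelope 1 | the presenter opened envelope 2) = (2/7) / (13/21) = 6/13.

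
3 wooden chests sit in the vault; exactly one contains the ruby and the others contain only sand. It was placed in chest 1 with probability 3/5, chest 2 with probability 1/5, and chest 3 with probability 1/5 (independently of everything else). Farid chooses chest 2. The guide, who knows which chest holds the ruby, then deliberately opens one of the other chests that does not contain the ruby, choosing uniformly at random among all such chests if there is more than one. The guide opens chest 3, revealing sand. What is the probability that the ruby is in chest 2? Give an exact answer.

1/7

Condition on the true location of the ruby.
If it is in chest 1 (prior 3/5): the guide has no choice, probability 1; weight (3/5)·1 = 3/5.
If it is in chest 2 (prior 1/5): the guide has 2 equally likely choices, so probability 1/2; weight (1/5)·(1/2) = 1/10.
If it is in chest 3 (prior 1/5): the guide opened chest 3, so this case is ruled out; weight (1/5)·0 = 0.
The weights sum to 7/10.
So P(the ruby in chest 2 | the guide opened chest 3) = (1/10) / (7/10) = 1/7.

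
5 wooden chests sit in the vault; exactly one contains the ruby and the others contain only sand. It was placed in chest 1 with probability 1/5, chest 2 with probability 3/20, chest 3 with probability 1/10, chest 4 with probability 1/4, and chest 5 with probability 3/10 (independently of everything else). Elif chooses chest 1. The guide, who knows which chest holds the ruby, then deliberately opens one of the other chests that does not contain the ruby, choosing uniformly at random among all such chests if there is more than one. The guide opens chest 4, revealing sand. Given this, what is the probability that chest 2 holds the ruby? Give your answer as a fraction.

Condition on the true location of the ruby.
If it is in chest 1 (prior 1/5): the guide has 4 equally likely choices, so probability 1/4; weight (1/5)·(1/4) = 1/20.
If it is in chest 2 (prior 3/20): the guide has 3 equally likely choices, so probability 1/3; weight (3/20)·(1/3) = 1/20.
If it is in chest 3 (prior 1/10): the guide has 3 equally likely choices, so probability 1/3; weight (1/10)·(1/3) = 1/30.
If it is in chest 4 (prior 1/4): the guide opened chest 4, so this case is ruled out; weight (1/4)·0 = 0.
If it is in chest 5 (prior 3/10): the guide has 3 equally likely choices, so probability 1/3; weight (3/10)·(1/3) = 1/10.
The weights sum to 7/30.
So P(the ruby in chest 2 | the guide opened chest 4) = (1/20) / (7/30) = 3/14.

3/14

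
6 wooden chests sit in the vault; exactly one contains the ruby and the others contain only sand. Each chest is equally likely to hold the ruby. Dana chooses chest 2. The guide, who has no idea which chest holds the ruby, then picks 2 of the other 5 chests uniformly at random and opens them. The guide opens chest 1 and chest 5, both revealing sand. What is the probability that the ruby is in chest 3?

Apply Bayes' rule, conditioning on where the ruby actually is.
If it is in either of chests 1 and 5 (prior 1/6 each): that chest was opened and seen not to hold the prize — ruled out; weight (1/6)·0 = 0 each.
If it is in any of chests 2, 3, 4, and 6 (prior 1/6 each): the guide picks exactly this set with probability 1/10 regardless, and none is the prize; weight (1/6)·(1/10) = 1/60 each.
The weights sum to 1/15.
So P(the ruby in chest 3 | the guide opened chest 1 and chest 5) = (1/60) / (1/15) = 1/4.

1/4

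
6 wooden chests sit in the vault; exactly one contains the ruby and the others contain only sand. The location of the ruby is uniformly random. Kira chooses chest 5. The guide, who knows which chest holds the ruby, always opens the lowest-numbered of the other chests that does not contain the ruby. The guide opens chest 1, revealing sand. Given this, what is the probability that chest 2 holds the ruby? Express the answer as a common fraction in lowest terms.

1/5

Condition on the true location of the ruby.
If it is in chest 1 (prior 1/6): the guide opened chest 1, so this case is ruled out; weight (1/6)·0 = 0.
If it is in any of chests 2, 3, 4, 5, and 6 (prior 1/6 each): chest 1 is the lowest-numbered option available, probability 1; weight (1/6)·1 = 1/6 each.
The weights sum to 5/6.
So P(the ruby in chest 2 | the guide opened chest 1) = (1/6) / (5/6) = 1/5.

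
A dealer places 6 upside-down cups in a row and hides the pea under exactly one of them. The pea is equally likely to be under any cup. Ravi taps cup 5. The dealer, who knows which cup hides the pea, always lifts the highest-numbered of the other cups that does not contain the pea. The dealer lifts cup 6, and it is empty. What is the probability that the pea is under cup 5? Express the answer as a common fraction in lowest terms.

Consider each possible location of the pea in turn.
If it is under any of cups 1, 2, 3, 4, and 5 (prior 1/6 each): cup 6 is the highest-numbered option available, probability 1; weight (1/6)·1 = 1/6 each.
If it is under cup 6 (prior 1/6): the dealer opened cup 6, so this case is ruled out; weight (1/6)·0 = 0.
The weights sum to 5/6.
So P(the pea under cup 5 | the dealer opened cup 6) = (1/6) / (5/6) = 1/5.

1/5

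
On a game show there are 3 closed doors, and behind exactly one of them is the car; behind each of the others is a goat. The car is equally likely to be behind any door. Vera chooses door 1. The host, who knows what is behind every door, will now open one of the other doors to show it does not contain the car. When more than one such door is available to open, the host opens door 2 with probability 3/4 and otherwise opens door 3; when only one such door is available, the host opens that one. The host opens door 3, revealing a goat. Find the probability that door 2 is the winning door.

Condition on the true location of the car.
If it is behind door 1 (prior 1/3): door 2 is available but not opened, probability 1/4; weight (1/3)·(1/4) = 1/12.
If it is behind door 2 (prior 1/3): only door 3 is available, probability 1; weight (1/3)·1 = 1/3.
If it is behind door 3 (prior 1/3): the host opened door 3, so this case is ruled out; weight (1/3)·0 = 0.
The weights sum to 5/12.
So P(the car behind door 2 | the host opened door 3) = (1/3) / (5/12) = 4/5.

4/5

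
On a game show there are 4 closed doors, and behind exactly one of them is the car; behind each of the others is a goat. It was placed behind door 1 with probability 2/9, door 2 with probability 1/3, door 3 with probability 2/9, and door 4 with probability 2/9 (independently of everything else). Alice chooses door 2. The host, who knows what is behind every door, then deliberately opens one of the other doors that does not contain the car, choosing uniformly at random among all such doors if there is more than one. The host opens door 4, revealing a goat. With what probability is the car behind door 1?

Condition on the true location of the car.
If it is behind either of doors 1 and 3 (prior 2/9 each): the host has 2 equally likely choices, so probability 1/2; weight (2/9)·(1/2) = 1/9 each.
If it is behind door 2 (prior 1/3): the host has 3 equally likely choices, so probability 1/3; weight (1/3)·(1/3) = 1/9.
If it is behind door 4 (prior 2/9): the host opened door 4, so this case is ruled out; weight (2/9)·0 = 0.
The weights sum to 1/3.
So P(the car behind door 1 | the host opened door 4) = (1/9) / (1/3) = 1/3.

1/3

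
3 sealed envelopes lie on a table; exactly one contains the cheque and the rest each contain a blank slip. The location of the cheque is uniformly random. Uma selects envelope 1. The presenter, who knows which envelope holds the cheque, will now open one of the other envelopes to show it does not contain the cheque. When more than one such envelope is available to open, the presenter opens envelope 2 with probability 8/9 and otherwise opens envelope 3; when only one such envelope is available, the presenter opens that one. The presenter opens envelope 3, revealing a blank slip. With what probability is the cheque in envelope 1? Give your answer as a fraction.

Condition on the true location of the cheque.
If it is in envelope 1 (prior 1/3): envelope 2 is available but not opened, probability 1/9; weight (1/3)·(1/9) = 1/27.
If it is in envelope 2 (prior 1/3): only envelope 3 is available, probability 1; weight (1/3)·1 = 1/3.
If it is in envelope 3 (prior 1/3): the presenter opened envelope 3, so this case is ruled out; weight (1/3)·0 = 0.
The weights sum to 10/27.
So P(the cheque in envelope 1 | the presenter opened envelope 3) = (1/27) / (10/27) = 1/10.

1/10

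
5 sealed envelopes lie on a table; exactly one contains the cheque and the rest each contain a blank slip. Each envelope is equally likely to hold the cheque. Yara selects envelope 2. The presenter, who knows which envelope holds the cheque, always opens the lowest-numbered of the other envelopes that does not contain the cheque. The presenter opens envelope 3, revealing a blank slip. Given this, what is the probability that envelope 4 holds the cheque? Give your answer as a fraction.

Consider each possible location of the cheque in turn.
If it is in envelope 1 (prior 1/5): envelope 3 is the lowest-numbered option available, probability 1; weight (1/5)·1 = 1/5.
If it is in any of envelopes 2, 4, and 5 (prior 1/5 each): the presenter would have opened envelope 1 instead, probability 0; weight (1/5)·0 = 0 each.
If it is in envelope 3 (prior 1/5): the presenter opened envelope 3, so this case is ruled out; weight (1/5)·0 = 0.
The weights sum to 1/5.
So P(the cheque in envelope 4 | the presenter opened envelope 3) = 0 / (1/5) = 0.

0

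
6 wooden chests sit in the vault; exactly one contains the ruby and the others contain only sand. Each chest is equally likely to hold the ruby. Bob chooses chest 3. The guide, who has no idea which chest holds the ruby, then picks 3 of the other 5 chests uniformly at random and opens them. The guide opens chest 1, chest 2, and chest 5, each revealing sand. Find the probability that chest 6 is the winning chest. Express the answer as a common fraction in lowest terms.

1/3

Consider each possible location of the ruby in turn.
If it is in any of chests 1, 2, and 5 (prior 1/6 each): that chest was opened and seen not to hold the prize — ruled out; weight (1/6)·0 = 0 each.
If it is in any of chests 3, 4, and 6 (prior 1/6 each): the guide picks exactly this set with probability 1/10 regardless, and none is the prize; weight (1/6)·(1/10) = 1/60 each.
The weights sum to 1/20.
So P(the ruby in chest 6 | the guide opened chest 1, chest 2, and chest 5) = (1/60) / (1/20) = 1/3.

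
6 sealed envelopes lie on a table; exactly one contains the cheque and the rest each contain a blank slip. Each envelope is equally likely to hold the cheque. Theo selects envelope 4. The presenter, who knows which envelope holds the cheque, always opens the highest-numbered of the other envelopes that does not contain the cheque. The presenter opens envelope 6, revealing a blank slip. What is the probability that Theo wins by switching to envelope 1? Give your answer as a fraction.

1/5

Condition on the true location of the cheque.
If it is in any of envelopes 1, 2, 3, 4, and 5 (prior 1/6 each): envelope 6 is the highest-numbered option available, probability 1; weight (1/6)·1 = 1/6 each.
If it is in envelope 6 (prior 1/6): the presenter opened envelope 6, so this case is ruled out; weight (1/6)·0 = 0.
The weights sum to 5/6.
So P(the cheque in envelope 1 | the presenter opened envelope 6) = (1/6) / (5/6) = 1/5.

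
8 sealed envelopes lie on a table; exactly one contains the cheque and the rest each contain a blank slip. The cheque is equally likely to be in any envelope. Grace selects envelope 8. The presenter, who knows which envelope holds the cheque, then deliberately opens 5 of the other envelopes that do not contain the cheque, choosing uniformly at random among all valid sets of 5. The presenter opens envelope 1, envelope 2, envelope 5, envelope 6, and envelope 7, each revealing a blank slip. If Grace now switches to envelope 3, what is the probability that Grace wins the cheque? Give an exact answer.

7/16

Consider each possible location of the cheque in turn.
If it is in any of envelopes 1, 2, 5, 6, and 7 (prior 1/8 each): that envelope was opened and seen not to hold the prize — ruled out; weight (1/8)·0 = 0 each.
If it is in either of envelopes 3 and 4 (prior 1/8 each): the presenter has 6 equally likely choices, so probability 1/6; weight (1/8)·(1/6) = 1/48 each.
If it is in envelope 8 (prior 1/8): the presenter has 21 equally likely choices, so probability 1/21; weight (1/8)·(1/21) = 1/168.
The weights sum to 1/21.
So P(the cheque in envelope 3 | the presenter opened envelope 1, envelope 2, envelope 5, envelope 6, and envelope 7) = (1/48) / (1/21) = 7/16.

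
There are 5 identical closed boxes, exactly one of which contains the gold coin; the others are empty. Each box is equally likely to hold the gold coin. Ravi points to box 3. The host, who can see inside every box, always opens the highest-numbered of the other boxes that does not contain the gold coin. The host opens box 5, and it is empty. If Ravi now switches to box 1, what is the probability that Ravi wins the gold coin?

Condition on the true location of the gold coin.
If it is in any of boxes 1, 2, 3, and 4 (prior 1/5 each): box 5 is the highest-numbered option available, probability 1; weight (1/5)·1 = 1/5 each.
If it is in box 5 (prior 1/5): the host opened box 5, so this case is ruled out; weight (1/5)·0 = 0.
The weights sum to 4/5.
So P(the gold coin in box 1 | the host opened box 5) = (1/5) / (4/5) = 1/4.

1/4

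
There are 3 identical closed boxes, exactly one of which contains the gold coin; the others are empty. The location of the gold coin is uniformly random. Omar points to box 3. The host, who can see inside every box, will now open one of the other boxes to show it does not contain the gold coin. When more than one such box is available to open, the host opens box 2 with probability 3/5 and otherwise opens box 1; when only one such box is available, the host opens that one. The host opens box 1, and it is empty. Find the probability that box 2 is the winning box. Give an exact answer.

Condition on the true location of the gold coin.
If it is in box 1 (prior 1/3): the host opened box 1, so this case is ruled out; weight (1/3)·0 = 0.
If it is in box 2 (prior 1/3): only box 1 is available, probability 1; weight (1/3)·1 = 1/3.
If it is in box 3 (prior 1/3): box 2 is available but not opened, probability 2/5; weight (1/3)·(2/5) = 2/15.
The weights sum to 7/15.
So P(the gold coin in box 2 | the host opened box 1) = (1/3) / (7/15) = 5/7.

5/7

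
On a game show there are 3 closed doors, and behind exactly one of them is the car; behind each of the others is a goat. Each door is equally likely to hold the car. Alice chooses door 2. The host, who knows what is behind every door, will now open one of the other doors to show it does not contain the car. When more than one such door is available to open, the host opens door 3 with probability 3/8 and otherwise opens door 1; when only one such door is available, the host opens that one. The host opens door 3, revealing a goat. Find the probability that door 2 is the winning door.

3/11

Condition on the true location of the car.
If it is behind door 1 (prior 1/3): only door 3 is available, probability 1; weight (1/3)·1 = 1/3.
If it is behind door 2 (prior 1/3): door 3 is available, opened with probability 3/8; weight (1/3)·(3/8) = 1/8.
If it is behind door 3 (prior 1/3): the host opened door 3, so this case is ruled out; weight (1/3)·0 = 0.
The weights sum to 11/24.
So P(the car behind door 2 | the host opened door 3) = (1/8) / (11/24) = 3/11.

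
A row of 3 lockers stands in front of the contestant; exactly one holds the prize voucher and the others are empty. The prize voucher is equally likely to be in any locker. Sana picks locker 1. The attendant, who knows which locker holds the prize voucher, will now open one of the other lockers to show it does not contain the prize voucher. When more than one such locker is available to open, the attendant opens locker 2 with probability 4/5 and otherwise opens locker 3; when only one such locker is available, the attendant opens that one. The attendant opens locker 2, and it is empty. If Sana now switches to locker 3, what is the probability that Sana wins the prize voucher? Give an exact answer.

Condition on the true location of the prize voucher.
If it is in locker 1 (prior 1/3): locker 2 is available, opened with probability 4/5; weight (1/3)·(4/5) = 4/15.
If it is in locker 2 (prior 1/3): the attendant opened locker 2, so this case is ruled out; weight (1/3)·0 = 0.
If it is in locker 3 (prior 1/3): only locker 2 is available, probability 1; weight (1/3)·1 = 1/3.
The weights sum to 3/5.
So P(the prize voucher in locker 3 | the attendant opened locker 2) = (1/3) / (3/5) = 5/9.

5/9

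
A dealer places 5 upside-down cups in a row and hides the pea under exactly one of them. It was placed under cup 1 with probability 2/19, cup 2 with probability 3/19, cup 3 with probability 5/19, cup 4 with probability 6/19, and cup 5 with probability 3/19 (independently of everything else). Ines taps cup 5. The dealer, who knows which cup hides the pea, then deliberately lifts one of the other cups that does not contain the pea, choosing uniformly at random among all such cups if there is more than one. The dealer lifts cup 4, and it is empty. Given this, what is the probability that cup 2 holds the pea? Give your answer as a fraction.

12/49

Apply Bayes' rule, conditioning on where the pea actually is.
If it is under cup 1 (prior 2/19): the dealer has 3 equally likely choices, so probability 1/3; weight (2/19)·(1/3) = 2/57.
If it is under cup 2 (prior 3/19): the dealer has 3 equally likely choices, so probability 1/3; weight (3/19)·(1/3) = 1/19.
If it is under cup 3 (prior 5/19): the dealer has 3 equally likely choices, so probability 1/3; weight (5/19)·(1/3) = 5/57.
If it is under cup 4 (prior 6/19): the dealer opened cup 4, so this case is ruled out; weight (6/19)·0 = 0.
If it is under cup 5 (prior 3/19): the dealer has 4 equally likely choices, so probability 1/4; weight (3/19)·(1/4) = 3/76.
The weights sum to 49/228.
So P(the pea under cup 2 | the dealer opened cup 4) = (1/19) / (49/228) = 12/49.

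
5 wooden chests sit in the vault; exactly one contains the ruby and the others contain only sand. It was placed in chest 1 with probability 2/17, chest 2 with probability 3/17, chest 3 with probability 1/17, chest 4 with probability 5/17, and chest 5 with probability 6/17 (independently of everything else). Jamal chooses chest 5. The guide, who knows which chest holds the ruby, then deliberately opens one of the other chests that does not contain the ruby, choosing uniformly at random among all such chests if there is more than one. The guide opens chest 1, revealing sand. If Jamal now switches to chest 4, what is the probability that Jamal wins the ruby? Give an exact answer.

Consider each possible location of the ruby in turn.
If it is in chest 1 (prior 2/17): the guide opened chest 1, so this case is ruled out; weight (2/17)·0 = 0.
If it is in chest 2 (prior 3/17): the guide has 3 equally likely choices, so probability 1/3; weight (3/17)·(1/3) = 1/17.
If it is in chest 3 (prior 1/17): the guide has 3 equally likely choices, so probability 1/3; weight (1/17)·(1/3) = 1/51.
If it is in chest 4 (prior 5/17): the guide has 3 equally likely choices, so probability 1/3; weight (5/17)·(1/3) = 5/51.
If it is in chest 5 (prior 6/17): the guide has 4 equally likely choices, so probability 1/4; weight (6/17)·(1/4) = 3/34.
The weights sum to 9/34.
So P(the ruby in chest 4 | the guide opened chest 1) = (5/51) / (9/34) = 10/27.

10/27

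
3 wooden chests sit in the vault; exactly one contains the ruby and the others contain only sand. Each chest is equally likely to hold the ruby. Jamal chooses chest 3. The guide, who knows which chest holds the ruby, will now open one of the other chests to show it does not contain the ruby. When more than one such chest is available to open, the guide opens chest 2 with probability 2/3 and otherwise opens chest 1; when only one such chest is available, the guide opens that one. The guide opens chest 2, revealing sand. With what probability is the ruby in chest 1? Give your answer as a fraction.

3/5

Consider each possible location of the ruby in turn.
If it is in chest 1 (prior 1/3): only chest 2 is available, probability 1; weight (1/3)·1 = 1/3.
If it is in chest 2 (prior 1/3): the guide opened chest 2, so this case is ruled out; weight (1/3)·0 = 0.
If it is in chest 3 (prior 1/3): chest 2 is available, opened with probability 2/3; weight (1/3)·(2/3) = 2/9.
The weights sum to 5/9.
So P(the ruby in chest 1 | the guide opened chest 2) = (1/3) / (5/9) = 3/5.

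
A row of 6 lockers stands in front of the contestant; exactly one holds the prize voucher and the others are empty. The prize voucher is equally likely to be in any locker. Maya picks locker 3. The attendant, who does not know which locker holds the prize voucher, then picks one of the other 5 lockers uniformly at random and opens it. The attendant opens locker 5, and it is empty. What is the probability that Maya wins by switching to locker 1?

Apply Bayes' rule, conditioning on where the prize voucher actually is.
If it is in any of lockers 1, 2, 3, 4, and 6 (prior 1/6 each): the attendant picks locker 5 with probability 1/5 regardless, and it is not the prize; weight (1/6)·(1/5) = 1/30 each.
If it is in locker 5 (prior 1/6): the attendant opened locker 5, so this case is ruled out; weight (1/6)·0 = 0.
The weights sum to 1/6.
So P(the prize voucher in locker 1 | the attendant opened locker 5) = (1/30) / (1/6) = 1/5.

1/5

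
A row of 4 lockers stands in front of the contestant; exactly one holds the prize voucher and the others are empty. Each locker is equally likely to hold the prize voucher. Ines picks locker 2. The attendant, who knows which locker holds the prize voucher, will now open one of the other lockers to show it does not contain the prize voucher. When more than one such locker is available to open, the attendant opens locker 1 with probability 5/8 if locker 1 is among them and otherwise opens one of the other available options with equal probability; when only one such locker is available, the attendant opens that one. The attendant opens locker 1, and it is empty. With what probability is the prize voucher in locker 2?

Apply Bayes' rule, conditioning on where the prize voucher actually is.
If it is in locker 1 (prior 1/4): the attendant opened locker 1, so this case is ruled out; weight (1/4)·0 = 0.
If it is in any of lockers 2, 3, and 4 (prior 1/4 each): locker 1 is available, opened with probability 5/8; weight (1/4)·(5/8) = 5/32 each.
The weights sum to 15/32.
So P(the prize voucher in locker 2 | the attendant opened locker 1) = (5/32) / (15/32) = 1/3.

1/3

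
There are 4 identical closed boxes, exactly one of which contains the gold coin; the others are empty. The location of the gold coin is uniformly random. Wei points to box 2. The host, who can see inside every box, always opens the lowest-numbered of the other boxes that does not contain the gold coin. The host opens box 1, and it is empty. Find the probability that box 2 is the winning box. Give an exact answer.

1/3

Condition on the true location of the gold coin.
If it is in box 1 (prior 1/4): the host opened box 1, so this case is ruled out; weight (1/4)·0 = 0.
If it is in any of boxes 2, 3, and 4 (prior 1/4 each): box 1 is the lowest-numbered option available, probability 1; weight (1/4)·1 = 1/4 each.
The weights sum to 3/4.
So P(the gold coin in box 2 | the host opened box 1) = (1/4) / (3/4) = 1/3.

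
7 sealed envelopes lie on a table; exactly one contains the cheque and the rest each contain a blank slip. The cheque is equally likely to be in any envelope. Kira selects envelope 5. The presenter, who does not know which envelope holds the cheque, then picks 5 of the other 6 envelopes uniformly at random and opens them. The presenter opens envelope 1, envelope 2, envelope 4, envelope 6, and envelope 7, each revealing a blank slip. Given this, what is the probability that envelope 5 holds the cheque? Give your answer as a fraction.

Consider each possible location of the cheque in turn.
If it is in any of envelopes 1, 2, 4, 6, and 7 (prior 1/7 each): that envelope was opened and seen not to hold the prize — ruled out; weight (1/7)·0 = 0 each.
If it is in either of envelopes 3 and 5 (prior 1/7 each): the presenter picks exactly this set with probability 1/6 regardless, and none is the prize; weight (1/7)·(1/6) = 1/42 each.
The weights sum to 1/21.
So P(the cheque in envelope 5 | the presenter opened envelope 1, envelope 2, envelope 4, envelope 6, and envelope 7) = (1/42) / (1/21) = 1/2.

1/2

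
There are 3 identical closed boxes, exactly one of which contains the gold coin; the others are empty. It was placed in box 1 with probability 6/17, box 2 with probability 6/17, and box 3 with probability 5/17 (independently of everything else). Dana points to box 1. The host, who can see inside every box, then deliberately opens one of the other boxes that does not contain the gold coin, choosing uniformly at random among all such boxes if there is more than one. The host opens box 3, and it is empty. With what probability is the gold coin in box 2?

2/3

Consider each possible location of the gold coin in turn.
If it is in box 1 (prior 6/17): the host has 2 equally likely choices, so probability 1/2; weight (6/17)·(1/2) = 3/17.
If it is in box 2 (prior 6/17): the host has no choice, probability 1; weight (6/17)·1 = 6/17.
If it is in box 3 (prior 5/17): the host opened box 3, so this case is ruled out; weight (5/17)·0 = 0.
The weights sum to 9/17.
So P(the gold coin in box 2 | the host opened box 3) = (6/17) / (9/17) = 2/3.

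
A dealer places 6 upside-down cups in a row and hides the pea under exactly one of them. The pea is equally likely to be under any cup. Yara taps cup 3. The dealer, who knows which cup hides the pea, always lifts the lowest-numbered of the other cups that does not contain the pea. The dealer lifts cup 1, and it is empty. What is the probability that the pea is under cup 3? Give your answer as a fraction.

1/5

Apply Bayes' rule, conditioning on where the pea actually is.
If it is under cup 1 (prior 1/6): the dealer opened cup 1, so this case is ruled out; weight (1/6)·0 = 0.
If it is under any of cups 2, 3, 4, 5, and 6 (prior 1/6 each): cup 1 is the lowest-numbered option available, probability 1; weight (1/6)·1 = 1/6 each.
The weights sum to 5/6.
So P(the pea under cup 3 | the dealer opened cup 1) = (1/6) / (5/6) = 1/5.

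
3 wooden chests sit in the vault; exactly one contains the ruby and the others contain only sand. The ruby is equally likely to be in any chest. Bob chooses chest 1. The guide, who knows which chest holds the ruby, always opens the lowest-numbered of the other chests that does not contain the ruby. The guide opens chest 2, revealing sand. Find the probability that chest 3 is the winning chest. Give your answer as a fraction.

Consider each possible location of the ruby in turn.
If it is in either of chests 1 and 3 (prior 1/3 each): chest 2 is the lowest-numbered option available, probability 1; weight (1/3)·1 = 1/3 each.
If it is in chest 2 (prior 1/3): the guide opened chest 2, so this case is ruled out; weight (1/3)·0 = 0.
The weights sum to 2/3.
So P(the ruby in chest 3 | the guide opened chest 2) = (1/3) / (2/3) = 1/2.

1/2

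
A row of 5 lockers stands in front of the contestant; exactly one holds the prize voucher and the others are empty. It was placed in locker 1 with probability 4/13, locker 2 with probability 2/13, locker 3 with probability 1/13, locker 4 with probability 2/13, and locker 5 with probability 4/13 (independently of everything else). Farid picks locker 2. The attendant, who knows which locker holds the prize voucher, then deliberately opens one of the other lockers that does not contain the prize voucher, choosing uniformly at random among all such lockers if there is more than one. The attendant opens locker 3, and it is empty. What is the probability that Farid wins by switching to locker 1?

8/23

Consider each possible location of the prize voucher in turn.
If it is in either of lockers 1 and 5 (prior 4/13 each): the attendant has 3 equally likely choices, so probability 1/3; weight (4/13)·(1/3) = 4/39 each.
If it is in locker 2 (prior 2/13): the attendant has 4 equally likely choices, so probability 1/4; weight (2/13)·(1/4) = 1/26.
If it is in locker 3 (prior 1/13): the attendant opened locker 3, so this case is ruled out; weight (1/13)·0 = 0.
If it is in locker 4 (prior 2/13): the attendant has 3 equally likely choices, so probability 1/3; weight (2/13)·(1/3) = 2/39.
The weights sum to 23/78.
So P(the prize voucher in locker 1 | the attendant opened locker 3) = (4/39) / (23/78) = 8/23.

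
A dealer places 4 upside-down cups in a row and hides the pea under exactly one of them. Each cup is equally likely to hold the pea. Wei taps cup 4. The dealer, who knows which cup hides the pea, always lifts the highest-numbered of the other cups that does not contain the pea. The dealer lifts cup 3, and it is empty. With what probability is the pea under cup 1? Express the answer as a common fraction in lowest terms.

Consider each possible location of the pea in turn.
If it is under any of cups 1, 2, and 4 (prior 1/4 each): cup 3 is the highest-numbered option available, probability 1; weight (1/4)·1 = 1/4 each.
If it is under cup 3 (prior 1/4): the dealer opened cup 3, so this case is ruled out; weight (1/4)·0 = 0.
The weights sum to 3/4.
So P(the pea under cup 1 | the dealer opened cup 3) = (1/4) / (3/4) = 1/3.

1/3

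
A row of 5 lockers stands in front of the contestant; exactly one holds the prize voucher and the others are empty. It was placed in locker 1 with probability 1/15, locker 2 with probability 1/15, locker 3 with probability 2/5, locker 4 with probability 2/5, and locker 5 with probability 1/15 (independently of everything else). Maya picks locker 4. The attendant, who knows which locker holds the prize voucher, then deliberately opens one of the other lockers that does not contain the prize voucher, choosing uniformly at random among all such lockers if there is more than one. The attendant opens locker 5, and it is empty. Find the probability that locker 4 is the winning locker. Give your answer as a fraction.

Consider each possible location of the prize voucher in turn.
If it is in either of lockers 1 and 2 (prior 1/15 each): the attendant has 3 equally likely choices, so probability 1/3; weight (1/15)·(1/3) = 1/45 each.
If it is in locker 3 (prior 2/5): the attendant has 3 equally likely choices, so probability 1/3; weight (2/5)·(1/3) = 2/15.
If it is in locker 4 (prior 2/5): the attendant has 4 equally likely choices, so probability 1/4; weight (2/5)·(1/4) = 1/10.
If it is in locker 5 (prior 1/15): the attendant opened locker 5, so this case is ruled out; weight (1/15)·0 = 0.
The weights sum to 5/18.
So P(the prize voucher in locker 4 | the attendant opened locker 5) = (1/10) / (5/18) = 9/25.

9/25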